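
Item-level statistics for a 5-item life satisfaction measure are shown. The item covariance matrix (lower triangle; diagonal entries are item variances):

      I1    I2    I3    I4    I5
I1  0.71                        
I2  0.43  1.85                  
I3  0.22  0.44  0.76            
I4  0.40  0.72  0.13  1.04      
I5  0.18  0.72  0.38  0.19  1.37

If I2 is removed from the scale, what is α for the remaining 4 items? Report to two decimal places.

Remaining items: I1, I3, I4, I5 (k = 4).
sum of item variances = 0.71 + 0.76 + 1.04 + 1.37 = 3.88
Var(T) = 3.88 + 2 × 1.50 = 6.88
α (item deleted) = (4/3)·(1 − 3.88/6.88) = 0.58

α = 0.58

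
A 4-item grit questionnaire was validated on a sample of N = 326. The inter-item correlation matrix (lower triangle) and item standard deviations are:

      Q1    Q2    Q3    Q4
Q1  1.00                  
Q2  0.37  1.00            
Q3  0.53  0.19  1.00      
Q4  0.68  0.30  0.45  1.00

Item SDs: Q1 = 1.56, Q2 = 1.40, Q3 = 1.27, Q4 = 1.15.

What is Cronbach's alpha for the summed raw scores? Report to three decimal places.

Cronbach's alpha = 0.739

Σσ²ᵢ = 1.56² + 1.40² + 1.27² + 1.15² = 7.3290
Covariances σ_ij = r_ij · s_i · s_j:
  σ(Q1,Q2) = 0.37 × 1.56 × 1.40 = 0.8081
  σ(Q1,Q3) = 0.53 × 1.56 × 1.27 = 1.0500
  σ(Q1,Q4) = 0.68 × 1.56 × 1.15 = 1.2199
  σ(Q2,Q3) = 0.19 × 1.40 × 1.27 = 0.3378
  σ(Q2,Q4) = 0.30 × 1.40 × 1.15 = 0.4830
  σ(Q3,Q4) = 0.45 × 1.27 × 1.15 = 0.6572
σ²_T = Σσ²ᵢ + 2·Σσ_ij = 7.3290 + 2 × 4.5560 = 16.4410
α = (4/3)·(1 − 7.3290/16.4410) = 0.739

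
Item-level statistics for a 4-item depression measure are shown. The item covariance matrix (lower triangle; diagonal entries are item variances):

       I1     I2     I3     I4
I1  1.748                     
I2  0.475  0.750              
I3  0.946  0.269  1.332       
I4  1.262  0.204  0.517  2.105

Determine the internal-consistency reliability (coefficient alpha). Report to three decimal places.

coefficient alpha = 0.737

Σσ²ᵢ = 1.748 + 0.750 + 1.332 + 2.105 = 5.935
Sum of off-diagonal covariances = 3.673
σ²_T = 5.935 + 2 × 3.673 = 13.281
α = (k/(k−1))·(1 − Σσ²ᵢ/σ²_T) = (4/3)·(1 − 5.935/13.281) = 0.737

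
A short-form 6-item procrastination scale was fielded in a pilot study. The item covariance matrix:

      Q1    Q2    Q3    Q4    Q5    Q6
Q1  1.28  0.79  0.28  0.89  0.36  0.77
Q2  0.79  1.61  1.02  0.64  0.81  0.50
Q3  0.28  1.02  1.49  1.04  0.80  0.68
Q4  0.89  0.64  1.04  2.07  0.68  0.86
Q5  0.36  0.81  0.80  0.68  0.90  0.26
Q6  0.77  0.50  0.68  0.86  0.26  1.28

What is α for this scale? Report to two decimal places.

Σσᵢ² = 1.28 + 1.61 + 1.49 + 2.07 + 0.90 + 1.28 = 8.63
Sum of off-diagonal covariances = 10.38
σ²_total = 8.63 + 2 × 10.38 = 29.39
α = (k/(k−1))·(1 − Σσᵢ²/σ²_total) = (6/5)·(1 − 8.63/29.39) = 0.85

α = 0.85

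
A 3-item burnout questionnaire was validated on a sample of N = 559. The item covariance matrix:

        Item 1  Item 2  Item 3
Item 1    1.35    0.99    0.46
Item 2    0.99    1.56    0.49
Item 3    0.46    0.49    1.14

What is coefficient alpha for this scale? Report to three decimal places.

coefficient alpha = 0.734

Σσᵢ² = 1.35 + 1.56 + 1.14 = 4.05
Sum of the distinct covariances = 1.94
total variance = 4.05 + 2 × 1.94 = 7.93
α = (k/(k−1))·(1 − Σσᵢ²/total variance) = (3/2)·(1 − 4.05/7.93) = 0.734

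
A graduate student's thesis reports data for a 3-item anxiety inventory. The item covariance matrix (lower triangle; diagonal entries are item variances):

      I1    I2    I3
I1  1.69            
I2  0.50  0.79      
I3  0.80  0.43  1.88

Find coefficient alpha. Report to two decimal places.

coefficient alpha = 0.66

sum of item variances = 1.69 + 0.79 + 1.88 = 4.36
Sum of the distinct covariances = 1.73
Var(T) = 4.36 + 2 × 1.73 = 7.82
α = (k/(k−1))·(1 − sum of item variances/Var(T)) = (3/2)·(1 − 4.36/7.82) = 0.66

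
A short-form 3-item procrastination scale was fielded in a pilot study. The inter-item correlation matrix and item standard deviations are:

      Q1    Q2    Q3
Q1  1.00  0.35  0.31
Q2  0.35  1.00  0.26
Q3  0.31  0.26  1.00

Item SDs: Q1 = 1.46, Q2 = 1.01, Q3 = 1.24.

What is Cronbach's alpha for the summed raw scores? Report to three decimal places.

Σσ²ᵢ = 1.46² + 1.01² + 1.24² = 4.6893
Covariances σ_ij = r_ij · s_i · s_j:
  σ(Q1,Q2) = 0.35 × 1.46 × 1.01 = 0.5161
  σ(Q1,Q3) = 0.31 × 1.46 × 1.24 = 0.5612
  σ(Q2,Q3) = 0.26 × 1.01 × 1.24 = 0.3256
σ²_T = Σσ²ᵢ + 2·Σσ_ij = 4.6893 + 2 × 1.4029 = 7.4951
α = (3/2)·(1 − 4.6893/7.4951) = 0.562

α = 0.562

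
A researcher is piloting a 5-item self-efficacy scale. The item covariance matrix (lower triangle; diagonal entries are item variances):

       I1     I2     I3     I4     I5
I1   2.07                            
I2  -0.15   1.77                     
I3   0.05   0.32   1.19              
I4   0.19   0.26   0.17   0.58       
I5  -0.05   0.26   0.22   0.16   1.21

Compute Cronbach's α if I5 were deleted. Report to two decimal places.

Remaining items: I1, I2, I3, I4 (k = 4).
sum of item variances = 2.07 + 1.77 + 1.19 + 0.58 = 5.61
σ²_total = 5.61 + 2 × 0.84 = 7.29
α (item deleted) = (4/3)·(1 − 5.61/7.29) = 0.31

Cronbach's α = 0.31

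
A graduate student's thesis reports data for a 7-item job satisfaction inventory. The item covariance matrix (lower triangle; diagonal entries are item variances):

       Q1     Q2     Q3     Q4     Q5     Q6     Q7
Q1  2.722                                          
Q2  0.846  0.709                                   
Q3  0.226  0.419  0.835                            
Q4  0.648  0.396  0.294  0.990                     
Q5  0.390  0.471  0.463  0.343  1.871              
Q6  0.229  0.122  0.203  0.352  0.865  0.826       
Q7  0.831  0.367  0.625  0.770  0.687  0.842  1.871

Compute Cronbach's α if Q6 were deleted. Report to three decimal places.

Remaining items: Q1, Q2, Q3, Q4, Q5, Q7 (k = 6).
sum of item variances = 2.722 + 0.709 + 0.835 + 0.990 + 1.871 + 1.871 = 8.998
total variance = 8.998 + 2 × 7.776 = 24.550
α (item deleted) = (6/5)·(1 − 8.998/24.550) = 0.760

α = 0.760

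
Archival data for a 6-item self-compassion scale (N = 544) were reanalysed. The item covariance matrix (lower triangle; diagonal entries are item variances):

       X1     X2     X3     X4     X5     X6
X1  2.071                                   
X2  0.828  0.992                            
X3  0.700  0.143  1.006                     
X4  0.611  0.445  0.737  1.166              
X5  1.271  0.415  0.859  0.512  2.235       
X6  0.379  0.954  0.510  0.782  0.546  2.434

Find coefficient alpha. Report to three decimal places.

Σσ²ᵢ = 2.071 + 0.992 + 1.006 + 1.166 + 2.235 + 2.434 = 9.904
Σ_{i<j} σ_ij = 9.692
total variance = 9.904 + 2 × 9.692 = 29.288
α = (k/(k−1))·(1 − Σσ²ᵢ/total variance) = (6/5)·(1 − 9.904/29.288) = 0.794

coefficient alpha = 0.794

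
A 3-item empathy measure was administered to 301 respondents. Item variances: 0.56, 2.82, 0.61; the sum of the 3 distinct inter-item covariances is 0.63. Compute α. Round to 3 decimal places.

α = 0.360

Σσᵢ² = 0.56 + 2.82 + 0.61 = 3.99
Sum of distinct covariances = 0.63
total variance = Σσᵢ² + 2·Σcov = 3.99 + 2 × 0.63 = 5.25
α = (3/2)·(1 − 3.99/5.25) = 0.360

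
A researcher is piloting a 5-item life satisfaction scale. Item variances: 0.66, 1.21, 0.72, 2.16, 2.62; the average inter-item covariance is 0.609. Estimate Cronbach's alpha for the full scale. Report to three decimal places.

Cronbach's alpha = 0.779

Σσ²ᵢ = 0.66 + 1.21 + 0.72 + 2.16 + 2.62 = 7.37
Sum of the 10 distinct covariances = 10 × 0.609 = 6.090
total variance = Σσ²ᵢ + 2·Σcov = 7.37 + 2 × 6.090 = 19.550
α = (5/4)·(1 − 7.37/19.550) = 0.779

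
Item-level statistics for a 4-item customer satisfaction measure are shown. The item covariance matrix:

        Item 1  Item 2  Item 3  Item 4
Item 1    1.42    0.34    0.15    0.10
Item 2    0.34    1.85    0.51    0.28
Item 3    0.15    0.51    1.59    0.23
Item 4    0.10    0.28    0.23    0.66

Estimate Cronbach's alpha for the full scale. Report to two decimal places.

α = 0.49

Σσᵢ² = 1.42 + 1.85 + 1.59 + 0.66 = 5.52
Σ_{i<j} σ_ij = 1.61
total variance = 5.52 + 2 × 1.61 = 8.74
α = (k/(k−1))·(1 − Σσᵢ²/total variance) = (4/3)·(1 − 5.52/8.74) = 0.49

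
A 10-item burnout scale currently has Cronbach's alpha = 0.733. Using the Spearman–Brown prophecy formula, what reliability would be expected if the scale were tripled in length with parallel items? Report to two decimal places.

Length factor m = 3
α' = m·α / (1 + (m−1)·α)
   = 3 × 0.733 / (1 + (3 − 1) × 0.733)
   = 2.1990 / 2.4660 = 0.89

predicted reliability = 0.89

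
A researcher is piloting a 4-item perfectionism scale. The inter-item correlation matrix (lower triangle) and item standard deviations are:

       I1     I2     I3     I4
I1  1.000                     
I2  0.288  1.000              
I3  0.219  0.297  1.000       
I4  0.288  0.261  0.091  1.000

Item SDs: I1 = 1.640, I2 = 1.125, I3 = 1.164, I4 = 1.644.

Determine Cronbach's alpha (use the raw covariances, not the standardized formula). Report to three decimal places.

Σσ²ᵢ = 1.640² + 1.125² + 1.164² + 1.644² = 8.0129
Covariances σ_ij = r_ij · s_i · s_j:
  σ(I1,I2) = 0.288 × 1.640 × 1.125 = 0.5314
  σ(I1,I3) = 0.219 × 1.640 × 1.164 = 0.4181
  σ(I1,I4) = 0.288 × 1.640 × 1.644 = 0.7765
  σ(I2,I3) = 0.297 × 1.125 × 1.164 = 0.3889
  σ(I2,I4) = 0.261 × 1.125 × 1.644 = 0.4827
  σ(I3,I4) = 0.091 × 1.164 × 1.644 = 0.1741
σ²_T = Σσ²ᵢ + 2·Σσ_ij = 8.0129 + 2 × 2.7717 = 13.5563
α = (4/3)·(1 − 8.0129/13.5563) = 0.545

Cronbach's alpha = 0.545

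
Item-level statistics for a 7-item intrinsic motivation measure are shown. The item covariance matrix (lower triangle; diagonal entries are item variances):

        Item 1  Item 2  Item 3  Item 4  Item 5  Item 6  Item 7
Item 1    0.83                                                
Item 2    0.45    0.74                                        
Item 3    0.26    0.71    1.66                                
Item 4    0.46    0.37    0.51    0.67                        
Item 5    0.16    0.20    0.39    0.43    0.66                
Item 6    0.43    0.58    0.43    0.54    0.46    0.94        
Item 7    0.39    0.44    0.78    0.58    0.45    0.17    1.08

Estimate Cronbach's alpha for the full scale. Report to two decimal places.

α = 0.86

sum of item variances = 0.83 + 0.74 + 1.66 + 0.67 + 0.66 + 0.94 + 1.08 = 6.58
Sum of off-diagonal covariances = 9.19
σ²_T = 6.58 + 2 × 9.19 = 24.96
α = (k/(k−1))·(1 − sum of item variances/σ²_T) = (7/6)·(1 − 6.58/24.96) = 0.86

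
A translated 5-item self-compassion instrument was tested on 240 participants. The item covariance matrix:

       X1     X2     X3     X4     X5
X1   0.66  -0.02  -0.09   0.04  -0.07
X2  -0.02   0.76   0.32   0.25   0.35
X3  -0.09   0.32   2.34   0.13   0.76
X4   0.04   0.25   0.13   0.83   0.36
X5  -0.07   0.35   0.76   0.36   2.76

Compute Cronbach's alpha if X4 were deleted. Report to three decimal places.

Remaining items: X1, X2, X3, X5 (k = 4).
Σσ²ᵢ = 0.66 + 0.76 + 2.34 + 2.76 = 6.52
σ²_T = 6.52 + 2 × 1.25 = 9.02
α (item deleted) = (4/3)·(1 − 6.52/9.02) = 0.370

α = 0.370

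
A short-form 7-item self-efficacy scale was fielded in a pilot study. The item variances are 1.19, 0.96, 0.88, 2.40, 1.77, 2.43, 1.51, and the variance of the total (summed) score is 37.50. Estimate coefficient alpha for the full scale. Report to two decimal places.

α = 0.82

Σσᵢ² = 1.19 + 0.96 + 0.88 + 2.40 + 1.77 + 2.43 + 1.51 = 11.14
α = (k/(k−1))·(1 − Σσᵢ²/Var(T)) = (7/6)·(1 − 11.14/37.50) = 0.82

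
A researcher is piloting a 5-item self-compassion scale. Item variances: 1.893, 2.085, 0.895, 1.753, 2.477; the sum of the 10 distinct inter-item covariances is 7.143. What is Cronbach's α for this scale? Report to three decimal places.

α = 0.763

Σσ²ᵢ = 1.893 + 2.085 + 0.895 + 1.753 + 2.477 = 9.103
Sum of distinct covariances = 7.143
Var(T) = Σσ²ᵢ + 2·Σcov = 9.103 + 2 × 7.143 = 23.389
α = (5/4)·(1 − 9.103/23.389) = 0.763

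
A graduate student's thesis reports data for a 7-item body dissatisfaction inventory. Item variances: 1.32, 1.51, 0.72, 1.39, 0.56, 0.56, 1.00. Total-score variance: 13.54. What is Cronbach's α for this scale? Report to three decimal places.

ΣVar(i) = 1.32 + 1.51 + 0.72 + 1.39 + 0.56 + 0.56 + 1.00 = 7.06
α = (k/(k−1))·(1 − ΣVar(i)/Var(T)) = (7/6)·(1 − 7.06/13.54) = 0.558

Cronbach's α = 0.558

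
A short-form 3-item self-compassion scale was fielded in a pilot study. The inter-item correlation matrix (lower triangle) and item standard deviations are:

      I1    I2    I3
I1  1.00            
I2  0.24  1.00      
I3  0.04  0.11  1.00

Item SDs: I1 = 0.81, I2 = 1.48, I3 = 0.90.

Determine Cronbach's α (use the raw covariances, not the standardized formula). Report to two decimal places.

Σσ²ᵢ = 0.81² + 1.48² + 0.90² = 3.6565
Covariances σ_ij = r_ij · s_i · s_j:
  σ(I1,I2) = 0.24 × 0.81 × 1.48 = 0.2877
  σ(I1,I3) = 0.04 × 0.81 × 0.90 = 0.0292
  σ(I2,I3) = 0.11 × 1.48 × 0.90 = 0.1465
σ²_T = Σσ²ᵢ + 2·Σσ_ij = 3.6565 + 2 × 0.4634 = 4.5833
α = (3/2)·(1 − 3.6565/4.5833) = 0.30

Cronbach's α = 0.30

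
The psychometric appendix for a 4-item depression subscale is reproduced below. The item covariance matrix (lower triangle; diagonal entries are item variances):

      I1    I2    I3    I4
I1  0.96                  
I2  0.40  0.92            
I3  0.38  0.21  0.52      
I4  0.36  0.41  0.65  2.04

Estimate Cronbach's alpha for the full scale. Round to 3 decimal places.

Σσ²ᵢ = 0.96 + 0.92 + 0.52 + 2.04 = 4.44
Sum of the distinct covariances = 2.41
Var(T) = 4.44 + 2 × 2.41 = 9.26
α = (k/(k−1))·(1 − Σσ²ᵢ/Var(T)) = (4/3)·(1 − 4.44/9.26) = 0.694

α = 0.694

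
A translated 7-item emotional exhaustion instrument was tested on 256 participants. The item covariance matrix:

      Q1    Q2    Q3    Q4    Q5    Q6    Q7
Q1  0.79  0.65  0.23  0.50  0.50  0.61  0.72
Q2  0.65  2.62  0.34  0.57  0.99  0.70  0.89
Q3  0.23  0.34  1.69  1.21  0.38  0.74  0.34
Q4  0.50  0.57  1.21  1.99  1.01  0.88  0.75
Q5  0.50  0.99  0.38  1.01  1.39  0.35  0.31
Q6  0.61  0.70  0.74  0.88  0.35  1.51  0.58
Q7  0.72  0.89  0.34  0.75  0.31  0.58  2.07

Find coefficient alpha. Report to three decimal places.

coefficient alpha = 0.802

ΣVar(i) = 0.79 + 2.62 + 1.69 + 1.99 + 1.39 + 1.51 + 2.07 = 12.06
Sum of off-diagonal covariances = 13.25
σ²_total = 12.06 + 2 × 13.25 = 38.56
α = (k/(k−1))·(1 − ΣVar(i)/σ²_total) = (7/6)·(1 − 12.06/38.56) = 0.802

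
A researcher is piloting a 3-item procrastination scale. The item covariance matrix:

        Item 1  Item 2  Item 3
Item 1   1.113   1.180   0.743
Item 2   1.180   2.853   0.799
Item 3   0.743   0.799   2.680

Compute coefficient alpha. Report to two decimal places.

Σσᵢ² = 1.113 + 2.853 + 2.680 = 6.646
Sum of off-diagonal covariances = 2.722
σ²_T = 6.646 + 2 × 2.722 = 12.090
α = (k/(k−1))·(1 − Σσᵢ²/σ²_T) = (3/2)·(1 − 6.646/12.090) = 0.68

α = 0.68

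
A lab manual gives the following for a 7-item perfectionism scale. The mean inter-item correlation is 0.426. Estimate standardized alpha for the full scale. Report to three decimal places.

α = 0.839

Standardized α = k·r̄ / (1 + (k−1)·r̄) = 7 × 0.426 / (1 + 6 × 0.426)
  = 2.9820 / 3.5560 = 0.839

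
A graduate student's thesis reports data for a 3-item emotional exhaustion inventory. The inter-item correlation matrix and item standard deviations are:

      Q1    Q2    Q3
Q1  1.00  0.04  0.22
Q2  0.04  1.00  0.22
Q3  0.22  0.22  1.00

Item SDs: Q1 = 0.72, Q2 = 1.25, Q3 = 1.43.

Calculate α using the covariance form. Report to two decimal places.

α = 0.36

Σσ²ᵢ = 0.72² + 1.25² + 1.43² = 4.1258
Covariances σ_ij = r_ij · s_i · s_j:
  σ(Q1,Q2) = 0.04 × 0.72 × 1.25 = 0.0360
  σ(Q1,Q3) = 0.22 × 0.72 × 1.43 = 0.2265
  σ(Q2,Q3) = 0.22 × 1.25 × 1.43 = 0.3932
σ²_T = Σσ²ᵢ + 2·Σσ_ij = 4.1258 + 2 × 0.6557 = 5.4372
α = (3/2)·(1 − 4.1258/5.4372) = 0.36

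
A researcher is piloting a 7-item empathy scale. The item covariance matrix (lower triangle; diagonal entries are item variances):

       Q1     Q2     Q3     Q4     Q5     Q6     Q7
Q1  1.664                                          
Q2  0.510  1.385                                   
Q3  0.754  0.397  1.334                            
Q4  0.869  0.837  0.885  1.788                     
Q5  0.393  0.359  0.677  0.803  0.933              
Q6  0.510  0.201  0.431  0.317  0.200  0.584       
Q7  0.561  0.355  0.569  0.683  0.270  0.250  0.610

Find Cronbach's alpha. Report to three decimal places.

α = 0.844

Σσᵢ² = 1.664 + 1.385 + 1.334 + 1.788 + 0.933 + 0.584 + 0.610 = 8.298
Sum of off-diagonal covariances = 10.831
σ²_T = 8.298 + 2 × 10.831 = 29.960
α = (k/(k−1))·(1 − Σσᵢ²/σ²_T) = (7/6)·(1 − 8.298/29.960) = 0.844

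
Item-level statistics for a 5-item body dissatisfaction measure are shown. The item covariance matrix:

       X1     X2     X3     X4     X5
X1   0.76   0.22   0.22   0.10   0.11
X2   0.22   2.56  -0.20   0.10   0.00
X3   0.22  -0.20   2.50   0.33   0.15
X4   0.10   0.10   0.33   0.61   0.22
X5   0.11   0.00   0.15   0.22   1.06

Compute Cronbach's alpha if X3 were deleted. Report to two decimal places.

Remaining items: X1, X2, X4, X5 (k = 4).
Σσᵢ² = 0.76 + 2.56 + 0.61 + 1.06 = 4.99
σ²_T = 4.99 + 2 × 0.75 = 6.49
α (item deleted) = (4/3)·(1 − 4.99/6.49) = 0.31

α = 0.31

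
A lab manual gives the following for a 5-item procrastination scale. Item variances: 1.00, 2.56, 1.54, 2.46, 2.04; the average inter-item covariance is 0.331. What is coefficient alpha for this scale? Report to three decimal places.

Σσᵢ² = 1.00 + 2.56 + 1.54 + 2.46 + 2.04 = 9.60
Sum of the 10 distinct covariances = 10 × 0.331 = 3.310
σ²_T = Σσᵢ² + 2·Σcov = 9.60 + 2 × 3.310 = 16.220
α = (5/4)·(1 − 9.60/16.220) = 0.510

coefficient alpha = 0.510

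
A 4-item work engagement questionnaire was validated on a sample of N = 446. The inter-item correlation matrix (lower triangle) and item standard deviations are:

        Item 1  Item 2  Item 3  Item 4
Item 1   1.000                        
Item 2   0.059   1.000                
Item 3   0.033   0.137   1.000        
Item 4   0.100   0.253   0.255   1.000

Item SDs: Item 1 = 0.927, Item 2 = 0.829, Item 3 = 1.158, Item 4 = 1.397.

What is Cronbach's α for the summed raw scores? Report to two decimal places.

Cronbach's α = 0.40

Σσ²ᵢ = 0.927² + 0.829² + 1.158² + 1.397² = 4.8391
Covariances σ_ij = r_ij · s_i · s_j:
  σ(Item 1,Item 2) = 0.059 × 0.927 × 0.829 = 0.0453
  σ(Item 1,Item 3) = 0.033 × 0.927 × 1.158 = 0.0354
  σ(Item 1,Item 4) = 0.100 × 0.927 × 1.397 = 0.1295
  σ(Item 2,Item 3) = 0.137 × 0.829 × 1.158 = 0.1315
  σ(Item 2,Item 4) = 0.253 × 0.829 × 1.397 = 0.2930
  σ(Item 3,Item 4) = 0.255 × 1.158 × 1.397 = 0.4125
σ²_T = Σσ²ᵢ + 2·Σσ_ij = 4.8391 + 2 × 1.0472 = 6.9335
α = (4/3)·(1 − 4.8391/6.9335) = 0.40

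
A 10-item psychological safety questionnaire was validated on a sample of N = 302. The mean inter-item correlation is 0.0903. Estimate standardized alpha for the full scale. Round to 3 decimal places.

α = 0.498

Standardized α = k·r̄ / (1 + (k−1)·r̄) = 10 × 0.0903 / (1 + 9 × 0.0903)
  = 0.9030 / 1.8127 = 0.498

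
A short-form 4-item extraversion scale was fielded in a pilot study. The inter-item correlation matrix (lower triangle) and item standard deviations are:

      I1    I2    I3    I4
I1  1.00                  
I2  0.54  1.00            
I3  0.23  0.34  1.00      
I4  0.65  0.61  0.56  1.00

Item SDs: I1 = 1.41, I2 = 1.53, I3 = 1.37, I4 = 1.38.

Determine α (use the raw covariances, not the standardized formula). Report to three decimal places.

α = 0.792

Σσ²ᵢ = 1.41² + 1.53² + 1.37² + 1.38² = 8.1103
Covariances σ_ij = r_ij · s_i · s_j:
  σ(I1,I2) = 0.54 × 1.41 × 1.53 = 1.1649
  σ(I1,I3) = 0.23 × 1.41 × 1.37 = 0.4443
  σ(I1,I4) = 0.65 × 1.41 × 1.38 = 1.2648
  σ(I2,I3) = 0.34 × 1.53 × 1.37 = 0.7127
  σ(I2,I4) = 0.61 × 1.53 × 1.38 = 1.2880
  σ(I3,I4) = 0.56 × 1.37 × 1.38 = 1.0587
σ²_T = Σσ²ᵢ + 2·Σσ_ij = 8.1103 + 2 × 5.9334 = 19.9771
α = (4/3)·(1 − 8.1103/19.9771) = 0.792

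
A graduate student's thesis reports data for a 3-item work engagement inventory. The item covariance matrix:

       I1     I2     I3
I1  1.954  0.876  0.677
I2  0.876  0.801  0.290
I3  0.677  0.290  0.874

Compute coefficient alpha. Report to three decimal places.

Σσ²ᵢ = 1.954 + 0.801 + 0.874 = 3.629
Σ_{i<j} σ_ij = 1.843
σ²_T = 3.629 + 2 × 1.843 = 7.315
α = (k/(k−1))·(1 − Σσ²ᵢ/σ²_T) = (3/2)·(1 − 3.629/7.315) = 0.756

α = 0.756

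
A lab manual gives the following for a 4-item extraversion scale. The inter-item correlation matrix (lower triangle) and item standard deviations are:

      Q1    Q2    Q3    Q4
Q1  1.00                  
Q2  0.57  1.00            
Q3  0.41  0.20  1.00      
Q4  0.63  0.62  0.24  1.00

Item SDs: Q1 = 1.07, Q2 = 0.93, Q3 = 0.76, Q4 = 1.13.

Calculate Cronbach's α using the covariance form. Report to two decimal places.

Cronbach's α = 0.77

Σσ²ᵢ = 1.07² + 0.93² + 0.76² + 1.13² = 3.8643
Covariances σ_ij = r_ij · s_i · s_j:
  σ(Q1,Q2) = 0.57 × 1.07 × 0.93 = 0.5672
  σ(Q1,Q3) = 0.41 × 1.07 × 0.76 = 0.3334
  σ(Q1,Q4) = 0.63 × 1.07 × 1.13 = 0.7617
  σ(Q2,Q3) = 0.20 × 0.93 × 0.76 = 0.1414
  σ(Q2,Q4) = 0.62 × 0.93 × 1.13 = 0.6516
  σ(Q3,Q4) = 0.24 × 0.76 × 1.13 = 0.2061
σ²_T = Σσ²ᵢ + 2·Σσ_ij = 3.8643 + 2 × 2.6614 = 9.1871
α = (4/3)·(1 − 3.8643/9.1871) = 0.77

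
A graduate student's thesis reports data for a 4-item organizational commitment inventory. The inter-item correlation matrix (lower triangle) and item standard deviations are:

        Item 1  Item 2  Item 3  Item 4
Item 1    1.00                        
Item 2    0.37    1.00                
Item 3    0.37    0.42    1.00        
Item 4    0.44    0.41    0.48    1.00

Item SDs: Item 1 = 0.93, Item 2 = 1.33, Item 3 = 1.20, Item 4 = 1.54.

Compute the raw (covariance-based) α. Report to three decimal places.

α = 0.730

Σσ²ᵢ = 0.93² + 1.33² + 1.20² + 1.54² = 6.4454
Covariances σ_ij = r_ij · s_i · s_j:
  σ(Item 1,Item 2) = 0.37 × 0.93 × 1.33 = 0.4577
  σ(Item 1,Item 3) = 0.37 × 0.93 × 1.20 = 0.4129
  σ(Item 1,Item 4) = 0.44 × 0.93 × 1.54 = 0.6302
  σ(Item 2,Item 3) = 0.42 × 1.33 × 1.20 = 0.6703
  σ(Item 2,Item 4) = 0.41 × 1.33 × 1.54 = 0.8398
  σ(Item 3,Item 4) = 0.48 × 1.20 × 1.54 = 0.8870
σ²_T = Σσ²ᵢ + 2·Σσ_ij = 6.4454 + 2 × 3.8979 = 14.2412
α = (4/3)·(1 − 6.4454/14.2412) = 0.730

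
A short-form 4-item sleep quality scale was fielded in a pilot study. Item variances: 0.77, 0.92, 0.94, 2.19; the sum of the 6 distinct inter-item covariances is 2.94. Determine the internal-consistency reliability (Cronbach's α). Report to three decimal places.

Cronbach's α = 0.733

sum of item variances = 0.77 + 0.92 + 0.94 + 2.19 = 4.82
Sum of distinct covariances = 2.94
σ²_T = sum of item variances + 2·Σcov = 4.82 + 2 × 2.94 = 10.70
α = (4/3)·(1 − 4.82/10.70) = 0.733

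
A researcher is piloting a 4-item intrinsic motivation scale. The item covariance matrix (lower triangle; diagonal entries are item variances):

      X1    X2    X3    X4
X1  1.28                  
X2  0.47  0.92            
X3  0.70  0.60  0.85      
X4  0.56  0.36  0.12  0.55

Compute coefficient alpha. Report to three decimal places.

Σσᵢ² = 1.28 + 0.92 + 0.85 + 0.55 = 3.60
Σ_{i<j} σ_ij = 2.81
Var(T) = 3.60 + 2 × 2.81 = 9.22
α = (k/(k−1))·(1 − Σσᵢ²/Var(T)) = (4/3)·(1 − 3.60/9.22) = 0.813

α = 0.813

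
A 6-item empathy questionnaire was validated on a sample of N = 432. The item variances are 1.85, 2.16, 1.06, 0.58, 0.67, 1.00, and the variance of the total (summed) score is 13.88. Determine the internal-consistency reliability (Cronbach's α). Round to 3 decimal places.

ΣVar(i) = 1.85 + 2.16 + 1.06 + 0.58 + 0.67 + 1.00 = 7.32
α = (k/(k−1))·(1 − ΣVar(i)/Var(T)) = (6/5)·(1 − 7.32/13.88) = 0.567

Cronbach's α = 0.567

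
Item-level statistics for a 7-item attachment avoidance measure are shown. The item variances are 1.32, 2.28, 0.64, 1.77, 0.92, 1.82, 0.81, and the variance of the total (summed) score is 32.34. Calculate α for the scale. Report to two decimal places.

α = 0.82

Σσ²ᵢ = 1.32 + 2.28 + 0.64 + 1.77 + 0.92 + 1.82 + 0.81 = 9.56
α = (k/(k−1))·(1 − Σσ²ᵢ/total variance) = (7/6)·(1 − 9.56/32.34) = 0.82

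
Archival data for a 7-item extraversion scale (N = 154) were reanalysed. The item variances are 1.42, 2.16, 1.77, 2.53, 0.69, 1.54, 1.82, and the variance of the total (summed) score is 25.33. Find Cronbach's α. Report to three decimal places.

Σσᵢ² = 1.42 + 2.16 + 1.77 + 2.53 + 0.69 + 1.54 + 1.82 = 11.93
α = (k/(k−1))·(1 − Σσᵢ²/total variance) = (7/6)·(1 − 11.93/25.33) = 0.617

α = 0.617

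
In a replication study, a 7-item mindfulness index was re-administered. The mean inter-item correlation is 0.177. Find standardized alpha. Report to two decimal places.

Standardized α = k·r̄ / (1 + (k−1)·r̄) = 7 × 0.177 / (1 + 6 × 0.177)
  = 1.2390 / 2.0620 = 0.60

standardized alpha = 0.60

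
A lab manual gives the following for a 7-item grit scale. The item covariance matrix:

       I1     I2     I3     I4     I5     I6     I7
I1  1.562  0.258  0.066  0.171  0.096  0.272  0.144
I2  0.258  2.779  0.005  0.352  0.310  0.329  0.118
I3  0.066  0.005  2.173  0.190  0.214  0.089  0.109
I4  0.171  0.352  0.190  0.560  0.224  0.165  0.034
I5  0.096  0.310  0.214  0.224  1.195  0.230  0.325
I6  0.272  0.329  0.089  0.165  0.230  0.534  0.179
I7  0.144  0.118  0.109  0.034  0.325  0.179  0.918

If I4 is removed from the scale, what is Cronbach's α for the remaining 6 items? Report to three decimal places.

α = 0.450

Remaining items: I1, I2, I3, I5, I6, I7 (k = 6).
Σσᵢ² = 1.562 + 2.779 + 2.173 + 1.195 + 0.534 + 0.918 = 9.161
σ²_T = 9.161 + 2 × 2.744 = 14.649
α (item deleted) = (6/5)·(1 − 9.161/14.649) = 0.450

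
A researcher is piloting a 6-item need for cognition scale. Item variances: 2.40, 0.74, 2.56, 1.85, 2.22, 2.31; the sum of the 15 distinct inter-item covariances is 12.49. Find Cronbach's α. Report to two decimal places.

sum of item variances = 2.40 + 0.74 + 2.56 + 1.85 + 2.22 + 2.31 = 12.08
Sum of distinct covariances = 12.49
Var(T) = sum of item variances + 2·Σcov = 12.08 + 2 × 12.49 = 37.06
α = (6/5)·(1 − 12.08/37.06) = 0.81

α = 0.81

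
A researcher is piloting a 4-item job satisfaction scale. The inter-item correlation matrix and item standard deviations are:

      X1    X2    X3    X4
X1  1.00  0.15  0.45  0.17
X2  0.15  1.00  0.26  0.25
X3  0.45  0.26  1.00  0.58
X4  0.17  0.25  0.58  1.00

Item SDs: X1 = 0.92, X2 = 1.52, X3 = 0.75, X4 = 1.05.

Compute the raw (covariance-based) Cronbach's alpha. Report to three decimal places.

Σσ²ᵢ = 0.92² + 1.52² + 0.75² + 1.05² = 4.8218
Covariances σ_ij = r_ij · s_i · s_j:
  σ(X1,X2) = 0.15 × 0.92 × 1.52 = 0.2098
  σ(X1,X3) = 0.45 × 0.92 × 0.75 = 0.3105
  σ(X1,X4) = 0.17 × 0.92 × 1.05 = 0.1642
  σ(X2,X3) = 0.26 × 1.52 × 0.75 = 0.2964
  σ(X2,X4) = 0.25 × 1.52 × 1.05 = 0.3990
  σ(X3,X4) = 0.58 × 0.75 × 1.05 = 0.4567
σ²_T = Σσ²ᵢ + 2·Σσ_ij = 4.8218 + 2 × 1.8366 = 8.4950
α = (4/3)·(1 − 4.8218/8.4950) = 0.577

Cronbach's alpha = 0.577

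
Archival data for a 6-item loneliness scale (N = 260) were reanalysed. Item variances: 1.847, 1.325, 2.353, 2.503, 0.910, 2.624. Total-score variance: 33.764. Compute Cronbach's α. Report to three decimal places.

α = 0.789

Σσᵢ² = 1.847 + 1.325 + 2.353 + 2.503 + 0.910 + 2.624 = 11.562
α = (k/(k−1))·(1 − Σσᵢ²/Var(T)) = (6/5)·(1 − 11.562/33.764) = 0.789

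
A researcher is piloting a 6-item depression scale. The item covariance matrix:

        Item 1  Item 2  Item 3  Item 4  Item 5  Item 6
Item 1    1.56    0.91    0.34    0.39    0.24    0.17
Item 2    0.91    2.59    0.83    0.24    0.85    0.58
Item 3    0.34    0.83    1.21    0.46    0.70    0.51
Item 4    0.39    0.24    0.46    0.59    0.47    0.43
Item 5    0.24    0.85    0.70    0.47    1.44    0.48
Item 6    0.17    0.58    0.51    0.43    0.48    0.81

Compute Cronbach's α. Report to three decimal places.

Cronbach's α = 0.779

Σσ²ᵢ = 1.56 + 2.59 + 1.21 + 0.59 + 1.44 + 0.81 = 8.20
Sum of the distinct covariances = 7.60
total variance = 8.20 + 2 × 7.60 = 23.40
α = (k/(k−1))·(1 − Σσ²ᵢ/total variance) = (6/5)·(1 − 8.20/23.40) = 0.779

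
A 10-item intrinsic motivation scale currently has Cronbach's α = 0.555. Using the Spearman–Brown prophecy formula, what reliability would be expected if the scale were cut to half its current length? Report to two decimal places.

Length factor m = 1/2
α' = m·α / (1 − (1−m)·α)
   = 1/2 × 0.555 / (1 − (1 − 1/2) × 0.555)
   = 0.2775 / 0.7225 = 0.38

predicted reliability = 0.38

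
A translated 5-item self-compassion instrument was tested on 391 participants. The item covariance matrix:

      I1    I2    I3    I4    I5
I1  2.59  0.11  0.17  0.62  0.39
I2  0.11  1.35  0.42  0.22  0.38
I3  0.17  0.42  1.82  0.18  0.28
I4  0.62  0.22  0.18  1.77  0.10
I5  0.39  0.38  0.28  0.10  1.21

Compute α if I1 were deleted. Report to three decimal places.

Remaining items: I2, I3, I4, I5 (k = 4).
Σσ²ᵢ = 1.35 + 1.82 + 1.77 + 1.21 = 6.15
σ²_T = 6.15 + 2 × 1.58 = 9.31
α (item deleted) = (4/3)·(1 − 6.15/9.31) = 0.453

α = 0.453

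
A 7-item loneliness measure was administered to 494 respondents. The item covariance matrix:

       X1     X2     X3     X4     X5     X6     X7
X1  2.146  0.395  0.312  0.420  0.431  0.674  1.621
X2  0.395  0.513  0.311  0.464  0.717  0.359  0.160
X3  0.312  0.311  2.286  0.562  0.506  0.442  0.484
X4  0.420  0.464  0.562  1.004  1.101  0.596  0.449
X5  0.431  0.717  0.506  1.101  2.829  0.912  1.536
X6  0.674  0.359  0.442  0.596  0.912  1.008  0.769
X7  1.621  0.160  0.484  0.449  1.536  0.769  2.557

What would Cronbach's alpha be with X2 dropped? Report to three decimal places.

Remaining items: X1, X3, X4, X5, X6, X7 (k = 6).
ΣVar(i) = 2.146 + 2.286 + 1.004 + 2.829 + 1.008 + 2.557 = 11.830
total variance = 11.830 + 2 × 10.815 = 33.460
α (item deleted) = (6/5)·(1 − 11.830/33.460) = 0.776

Cronbach's alpha = 0.776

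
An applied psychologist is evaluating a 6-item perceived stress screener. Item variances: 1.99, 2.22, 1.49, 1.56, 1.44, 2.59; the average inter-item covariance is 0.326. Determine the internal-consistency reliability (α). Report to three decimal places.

ΣVar(i) = 1.99 + 2.22 + 1.49 + 1.56 + 1.44 + 2.59 = 11.29
Sum of the 15 distinct covariances = 15 × 0.326 = 4.890
total variance = ΣVar(i) + 2·Σcov = 11.29 + 2 × 4.890 = 21.070
α = (6/5)·(1 − 11.29/21.070) = 0.557

α = 0.557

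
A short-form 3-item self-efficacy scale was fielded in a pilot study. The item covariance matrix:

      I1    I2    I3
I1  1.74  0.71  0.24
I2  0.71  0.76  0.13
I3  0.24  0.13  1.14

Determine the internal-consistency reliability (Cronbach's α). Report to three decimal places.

α = 0.559

ΣVar(i) = 1.74 + 0.76 + 1.14 = 3.64
Σ_{i<j} σ_ij = 1.08
σ²_total = 3.64 + 2 × 1.08 = 5.80
α = (k/(k−1))·(1 − ΣVar(i)/σ²_total) = (3/2)·(1 − 3.64/5.80) = 0.559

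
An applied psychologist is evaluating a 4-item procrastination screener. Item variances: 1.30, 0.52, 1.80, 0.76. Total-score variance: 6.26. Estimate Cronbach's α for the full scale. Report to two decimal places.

α = 0.40

Σσ²ᵢ = 1.30 + 0.52 + 1.80 + 0.76 = 4.38
α = (k/(k−1))·(1 − Σσ²ᵢ/σ²_total) = (4/3)·(1 − 4.38/6.26) = 0.40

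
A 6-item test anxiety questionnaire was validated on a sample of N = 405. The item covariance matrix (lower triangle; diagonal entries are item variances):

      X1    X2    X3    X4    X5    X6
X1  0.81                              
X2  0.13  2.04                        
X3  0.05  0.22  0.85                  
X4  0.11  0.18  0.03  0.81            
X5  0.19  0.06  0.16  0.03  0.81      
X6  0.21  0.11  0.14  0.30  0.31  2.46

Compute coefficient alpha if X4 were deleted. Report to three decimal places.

Remaining items: X1, X2, X3, X5, X6 (k = 5).
ΣVar(i) = 0.81 + 2.04 + 0.85 + 0.81 + 2.46 = 6.97
Var(T) = 6.97 + 2 × 1.58 = 10.13
α (item deleted) = (5/4)·(1 − 6.97/10.13) = 0.390

coefficient alpha = 0.390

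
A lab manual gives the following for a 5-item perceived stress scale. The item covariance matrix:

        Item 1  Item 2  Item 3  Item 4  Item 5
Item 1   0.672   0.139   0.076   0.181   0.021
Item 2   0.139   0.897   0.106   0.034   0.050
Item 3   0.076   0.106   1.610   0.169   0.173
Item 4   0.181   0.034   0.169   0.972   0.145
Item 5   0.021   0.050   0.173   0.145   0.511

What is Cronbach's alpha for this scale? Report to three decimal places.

α = 0.399

ΣVar(i) = 0.672 + 0.897 + 1.610 + 0.972 + 0.511 = 4.662
Sum of off-diagonal covariances = 1.094
total variance = 4.662 + 2 × 1.094 = 6.850
α = (k/(k−1))·(1 − ΣVar(i)/total variance) = (5/4)·(1 − 4.662/6.850) = 0.399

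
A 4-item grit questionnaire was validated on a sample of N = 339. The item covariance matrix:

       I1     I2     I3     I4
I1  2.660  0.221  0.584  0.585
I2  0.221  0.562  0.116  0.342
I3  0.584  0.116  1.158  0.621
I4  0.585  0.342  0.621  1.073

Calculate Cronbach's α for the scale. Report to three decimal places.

Σσ²ᵢ = 2.660 + 0.562 + 1.158 + 1.073 = 5.453
Sum of the distinct covariances = 2.469
total variance = 5.453 + 2 × 2.469 = 10.391
α = (k/(k−1))·(1 − Σσ²ᵢ/total variance) = (4/3)·(1 − 5.453/10.391) = 0.634

α = 0.634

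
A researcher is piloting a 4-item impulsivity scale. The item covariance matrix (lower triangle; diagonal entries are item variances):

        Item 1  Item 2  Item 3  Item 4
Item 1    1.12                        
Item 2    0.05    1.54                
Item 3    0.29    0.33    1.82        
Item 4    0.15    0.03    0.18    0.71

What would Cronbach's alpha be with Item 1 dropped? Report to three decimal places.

Cronbach's alpha = 0.315

Remaining items: Item 2, Item 3, Item 4 (k = 3).
Σσ²ᵢ = 1.54 + 1.82 + 0.71 = 4.07
σ²_total = 4.07 + 2 × 0.54 = 5.15
α (item deleted) = (3/2)·(1 − 4.07/5.15) = 0.315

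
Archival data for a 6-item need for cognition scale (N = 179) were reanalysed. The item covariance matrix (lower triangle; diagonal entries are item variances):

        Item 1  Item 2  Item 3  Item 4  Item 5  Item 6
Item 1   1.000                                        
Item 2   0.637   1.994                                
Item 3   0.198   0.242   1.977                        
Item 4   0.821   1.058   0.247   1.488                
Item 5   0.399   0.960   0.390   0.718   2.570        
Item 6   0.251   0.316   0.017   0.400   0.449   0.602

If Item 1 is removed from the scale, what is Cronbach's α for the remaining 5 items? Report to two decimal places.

α = 0.66

Remaining items: Item 2, Item 3, Item 4, Item 5, Item 6 (k = 5).
Σσᵢ² = 1.994 + 1.977 + 1.488 + 2.570 + 0.602 = 8.631
Var(T) = 8.631 + 2 × 4.797 = 18.225
α (item deleted) = (5/4)·(1 − 8.631/18.225) = 0.66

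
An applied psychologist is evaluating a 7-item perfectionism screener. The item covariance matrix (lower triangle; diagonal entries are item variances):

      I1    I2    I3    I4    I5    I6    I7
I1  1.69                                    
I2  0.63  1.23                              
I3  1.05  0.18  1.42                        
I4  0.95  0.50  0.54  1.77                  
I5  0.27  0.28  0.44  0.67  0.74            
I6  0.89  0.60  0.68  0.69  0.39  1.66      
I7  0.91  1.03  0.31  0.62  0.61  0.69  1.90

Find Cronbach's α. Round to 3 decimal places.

ΣVar(i) = 1.69 + 1.23 + 1.42 + 1.77 + 0.74 + 1.66 + 1.90 = 10.41
Σ_{i<j} σ_ij = 12.93
σ²_T = 10.41 + 2 × 12.93 = 36.27
α = (k/(k−1))·(1 − ΣVar(i)/σ²_T) = (7/6)·(1 − 10.41/36.27) = 0.832

α = 0.832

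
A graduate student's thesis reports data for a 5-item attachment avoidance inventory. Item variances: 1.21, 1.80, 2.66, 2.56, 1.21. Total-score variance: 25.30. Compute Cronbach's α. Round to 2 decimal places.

Σσ²ᵢ = 1.21 + 1.80 + 2.66 + 2.56 + 1.21 = 9.44
α = (k/(k−1))·(1 − Σσ²ᵢ/σ²_total) = (5/4)·(1 − 9.44/25.30) = 0.78

Cronbach's α = 0.78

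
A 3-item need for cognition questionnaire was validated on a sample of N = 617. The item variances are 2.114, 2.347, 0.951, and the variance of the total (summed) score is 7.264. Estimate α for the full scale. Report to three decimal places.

α = 0.382

Σσᵢ² = 2.114 + 2.347 + 0.951 = 5.412
α = (k/(k−1))·(1 − Σσᵢ²/total variance) = (3/2)·(1 − 5.412/7.264) = 0.382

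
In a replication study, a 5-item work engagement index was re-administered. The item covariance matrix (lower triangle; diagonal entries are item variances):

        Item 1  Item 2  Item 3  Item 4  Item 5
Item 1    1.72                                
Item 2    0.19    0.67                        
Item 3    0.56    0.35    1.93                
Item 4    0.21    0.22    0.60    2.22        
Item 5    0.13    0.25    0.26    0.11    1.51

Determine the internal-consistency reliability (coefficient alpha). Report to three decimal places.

coefficient alpha = 0.521

Σσᵢ² = 1.72 + 0.67 + 1.93 + 2.22 + 1.51 = 8.05
Σ_{i<j} σ_ij = 2.88
σ²_T = 8.05 + 2 × 2.88 = 13.81
α = (k/(k−1))·(1 − Σσᵢ²/σ²_T) = (5/4)·(1 − 8.05/13.81) = 0.521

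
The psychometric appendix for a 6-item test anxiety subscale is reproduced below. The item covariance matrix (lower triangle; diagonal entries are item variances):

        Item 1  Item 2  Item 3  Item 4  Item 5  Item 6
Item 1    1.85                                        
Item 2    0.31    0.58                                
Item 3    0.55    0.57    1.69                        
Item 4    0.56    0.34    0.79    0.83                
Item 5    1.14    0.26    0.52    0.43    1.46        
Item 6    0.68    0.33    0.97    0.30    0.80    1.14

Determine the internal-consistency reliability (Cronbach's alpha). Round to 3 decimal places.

α = 0.832

Σσᵢ² = 1.85 + 0.58 + 1.69 + 0.83 + 1.46 + 1.14 = 7.55
Σ_{i<j} σ_ij = 8.55
σ²_total = 7.55 + 2 × 8.55 = 24.65
α = (k/(k−1))·(1 − Σσᵢ²/σ²_total) = (6/5)·(1 − 7.55/24.65) = 0.832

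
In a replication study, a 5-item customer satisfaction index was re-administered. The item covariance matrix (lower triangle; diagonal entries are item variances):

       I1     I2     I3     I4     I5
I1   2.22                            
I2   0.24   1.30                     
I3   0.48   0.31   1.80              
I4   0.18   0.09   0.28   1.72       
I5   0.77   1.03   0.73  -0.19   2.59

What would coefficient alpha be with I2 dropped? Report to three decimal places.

coefficient alpha = 0.468

Remaining items: I1, I3, I4, I5 (k = 4).
ΣVar(i) = 2.22 + 1.80 + 1.72 + 2.59 = 8.33
Var(T) = 8.33 + 2 × 2.25 = 12.83
α (item deleted) = (4/3)·(1 − 8.33/12.83) = 0.468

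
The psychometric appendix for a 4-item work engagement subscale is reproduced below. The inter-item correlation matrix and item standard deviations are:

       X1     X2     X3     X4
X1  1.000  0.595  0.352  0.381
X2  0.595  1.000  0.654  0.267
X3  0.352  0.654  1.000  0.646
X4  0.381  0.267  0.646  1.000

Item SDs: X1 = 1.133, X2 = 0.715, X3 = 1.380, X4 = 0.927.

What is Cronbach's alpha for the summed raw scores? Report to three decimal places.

Σσ²ᵢ = 1.133² + 0.715² + 1.380² + 0.927² = 4.5586
Covariances σ_ij = r_ij · s_i · s_j:
  σ(X1,X2) = 0.595 × 1.133 × 0.715 = 0.4820
  σ(X1,X3) = 0.352 × 1.133 × 1.380 = 0.5504
  σ(X1,X4) = 0.381 × 1.133 × 0.927 = 0.4002
  σ(X2,X3) = 0.654 × 0.715 × 1.380 = 0.6453
  σ(X2,X4) = 0.267 × 0.715 × 0.927 = 0.1770
  σ(X3,X4) = 0.646 × 1.380 × 0.927 = 0.8264
σ²_T = Σσ²ᵢ + 2·Σσ_ij = 4.5586 + 2 × 3.0813 = 10.7212
α = (4/3)·(1 − 4.5586/10.7212) = 0.766

Cronbach's alpha = 0.766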